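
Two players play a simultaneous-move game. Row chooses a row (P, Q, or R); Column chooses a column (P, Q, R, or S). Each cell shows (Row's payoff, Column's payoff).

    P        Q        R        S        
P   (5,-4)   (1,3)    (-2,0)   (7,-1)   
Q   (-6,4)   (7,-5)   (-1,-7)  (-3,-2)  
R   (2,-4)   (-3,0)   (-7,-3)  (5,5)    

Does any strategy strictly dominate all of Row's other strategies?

Check whether one of Row's strategies beats all alternatives regardless of what the opponent does.
P is not dominant: against Q, Q gives 7 > 1.
Q is not dominant: against P, P gives 5 > -6.
R is not dominant: against P, P gives 5 > 2.
No single strategy is best against every opponent action.

No strictly dominant strategy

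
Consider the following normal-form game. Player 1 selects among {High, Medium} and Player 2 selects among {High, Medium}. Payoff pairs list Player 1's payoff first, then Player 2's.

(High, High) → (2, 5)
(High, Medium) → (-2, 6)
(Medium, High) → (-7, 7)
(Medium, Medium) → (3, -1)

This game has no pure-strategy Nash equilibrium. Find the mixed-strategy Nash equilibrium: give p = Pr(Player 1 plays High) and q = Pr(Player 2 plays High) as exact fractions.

Each player's mixing probability is pinned down by making the *other* player indifferent.
Player 2 indifferent between High and Medium: p·5 + (1−p)·7 = p·6 + (1−p)·(-1) ⟹ 7 + (-2)p = (-1) + 7p ⟹ p = 8/9.
Player 1 indifferent between High and Medium: q·2 + (1−q)·(-2) = q·(-7) + (1−q)·3 ⟹ (-2) + 4q = 3 + (-10)q ⟹ q = 5/14.

p = 8/9, q = 5/14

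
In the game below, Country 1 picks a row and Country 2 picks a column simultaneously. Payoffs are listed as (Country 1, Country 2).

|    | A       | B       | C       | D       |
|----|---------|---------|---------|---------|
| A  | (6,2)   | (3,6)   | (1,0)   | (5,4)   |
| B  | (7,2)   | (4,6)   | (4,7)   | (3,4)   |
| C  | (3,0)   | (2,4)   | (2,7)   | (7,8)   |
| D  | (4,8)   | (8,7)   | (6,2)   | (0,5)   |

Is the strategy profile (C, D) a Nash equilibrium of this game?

Holding Country 2 at D: Country 1 gets 7 from C, versus 5 from A, 3 from B, 0 from D. No profitable deviation for Country 1.
Holding Country 1 at C: Country 2 gets 8 from D, versus 0 from A, 4 from B, 7 from C. No profitable deviation for Country 2 either.

Yes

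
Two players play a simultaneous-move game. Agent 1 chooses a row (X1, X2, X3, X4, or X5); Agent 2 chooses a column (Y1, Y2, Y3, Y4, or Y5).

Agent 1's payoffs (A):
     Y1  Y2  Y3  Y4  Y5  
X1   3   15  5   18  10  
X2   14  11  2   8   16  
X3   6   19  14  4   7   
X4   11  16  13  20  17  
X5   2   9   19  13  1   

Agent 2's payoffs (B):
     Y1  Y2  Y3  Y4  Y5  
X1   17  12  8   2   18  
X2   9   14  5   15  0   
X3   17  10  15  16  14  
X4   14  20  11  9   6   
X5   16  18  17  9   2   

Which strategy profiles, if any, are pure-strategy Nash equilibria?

A profile is a Nash equilibrium when each player is best-responding to the other.
Agent 1's best responses — vs Y1: X2 (payoff 14); vs Y2: X3 (payoff 19); vs Y3: X5 (payoff 19); vs Y4: X4 (payoff 20); vs Y5: X4 (payoff 17).
Agent 2's best responses — vs X1: Y5 (payoff 18); vs X2: Y4 (payoff 15); vs X3: Y1 (payoff 17); vs X4: Y2 (payoff 20); vs X5: Y2 (payoff 18).
No cell has both players best-responding. For instance, Agent 1's best reply to Y5 is X4, but against X4 Agent 2 prefers Y2 over Y5.

None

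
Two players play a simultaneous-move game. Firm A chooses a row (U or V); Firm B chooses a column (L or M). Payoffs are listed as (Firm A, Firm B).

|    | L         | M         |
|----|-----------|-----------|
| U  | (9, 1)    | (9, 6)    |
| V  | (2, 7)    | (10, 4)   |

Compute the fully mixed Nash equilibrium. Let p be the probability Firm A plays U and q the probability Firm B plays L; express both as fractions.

p = 3/8, q = 1/8

Each player's mixing probability is pinned down by making the *other* player indifferent.
Firm B indifferent between L and M: p·1 + (1−p)·7 = p·6 + (1−p)·4 ⟹ 7 + (-6)p = 4 + 2p ⟹ p = 3/8.
Firm A indifferent between U and V: q·9 + (1−q)·9 = q·2 + (1−q)·10 ⟹ 9 + 0q = 10 + (-8)q ⟹ q = 1/8.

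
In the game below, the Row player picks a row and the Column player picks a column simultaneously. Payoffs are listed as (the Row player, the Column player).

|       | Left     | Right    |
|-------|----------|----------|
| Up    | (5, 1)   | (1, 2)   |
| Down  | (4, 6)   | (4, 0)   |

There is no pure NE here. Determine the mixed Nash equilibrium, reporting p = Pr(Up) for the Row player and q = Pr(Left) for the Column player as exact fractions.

Each player's mixing probability is pinned down by making the *other* player indifferent.
The Column player indifferent between Left and Right: p·1 + (1−p)·6 = p·2 + (1−p)·0 ⟹ 6 + (-5)p = 0 + 2p ⟹ p = 6/7.
The Row player indifferent between Up and Down: q·5 + (1−q)·1 = q·4 + (1−q)·4 ⟹ 1 + 4q = 4 + 0q ⟹ q = 3/4.

p = 6/7, q = 3/4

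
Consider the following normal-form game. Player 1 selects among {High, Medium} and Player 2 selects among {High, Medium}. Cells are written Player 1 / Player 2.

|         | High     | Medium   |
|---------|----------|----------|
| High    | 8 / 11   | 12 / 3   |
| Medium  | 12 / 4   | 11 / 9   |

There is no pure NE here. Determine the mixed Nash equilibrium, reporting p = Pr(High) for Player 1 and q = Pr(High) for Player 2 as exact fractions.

In a mixed NE each player is indifferent between their pure strategies, so the opponent's mix sets the indifference.
Player 2 indifferent between High and Medium: p·11 + (1−p)·4 = p·3 + (1−p)·9 ⟹ 4 + 7p = 9 + (-6)p ⟹ p = 5/13.
Player 1 indifferent between High and Medium: q·8 + (1−q)·12 = q·12 + (1−q)·11 ⟹ 12 + (-4)q = 11 + 1q ⟹ q = 1/5.

p = 5/13, q = 1/5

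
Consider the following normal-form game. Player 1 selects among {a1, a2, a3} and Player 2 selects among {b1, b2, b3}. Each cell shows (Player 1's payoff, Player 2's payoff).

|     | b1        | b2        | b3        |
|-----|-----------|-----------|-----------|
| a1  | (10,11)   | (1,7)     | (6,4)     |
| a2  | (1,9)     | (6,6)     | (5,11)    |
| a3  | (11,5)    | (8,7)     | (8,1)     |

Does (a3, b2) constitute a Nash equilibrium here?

Holding Player 2 at b2: Player 1 gets 8 from a3, versus 1 from a1, 6 from a2. No profitable deviation for Player 1.
Holding Player 1 at a3: Player 2 gets 7 from b2, versus 5 from b1, 1 from b3. No profitable deviation for Player 2 either.

Yes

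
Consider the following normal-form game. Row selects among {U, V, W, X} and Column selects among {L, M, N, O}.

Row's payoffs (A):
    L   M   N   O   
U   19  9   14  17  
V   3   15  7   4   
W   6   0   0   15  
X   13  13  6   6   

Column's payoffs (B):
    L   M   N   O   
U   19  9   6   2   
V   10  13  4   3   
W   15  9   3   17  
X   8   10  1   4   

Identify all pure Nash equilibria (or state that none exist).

(U, L) and (V, M)

Find each player's best response to every opponent strategy; NE are the intersections.
Row's best responses — vs L: U (payoff 19); vs M: V (payoff 15); vs N: U (payoff 14); vs O: U (payoff 17).
Column's best responses — vs U: L (payoff 19); vs V: M (payoff 13); vs W: O (payoff 17); vs X: M (payoff 10).
Mutual best responses occur at (U, L) and (V, M); at each, neither player gains by switching.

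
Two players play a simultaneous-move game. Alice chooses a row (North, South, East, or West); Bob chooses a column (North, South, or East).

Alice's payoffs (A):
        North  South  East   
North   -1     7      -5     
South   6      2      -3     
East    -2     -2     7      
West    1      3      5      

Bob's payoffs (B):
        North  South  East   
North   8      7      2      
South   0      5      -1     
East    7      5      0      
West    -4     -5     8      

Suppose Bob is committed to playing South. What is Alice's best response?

North

With Bob fixed at South, Alice's payoffs are: North → 7, South → 2, East → -2, West → 3.
The maximum is 7, achieved by North.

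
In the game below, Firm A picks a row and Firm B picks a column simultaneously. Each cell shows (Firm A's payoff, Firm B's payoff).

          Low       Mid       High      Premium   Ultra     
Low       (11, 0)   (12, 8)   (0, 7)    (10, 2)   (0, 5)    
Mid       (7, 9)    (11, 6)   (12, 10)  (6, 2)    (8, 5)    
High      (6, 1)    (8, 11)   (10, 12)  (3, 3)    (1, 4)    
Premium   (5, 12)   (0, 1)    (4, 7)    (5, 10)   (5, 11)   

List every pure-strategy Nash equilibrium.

(Low, Mid) and (Mid, High)

A profile is a Nash equilibrium when each player is best-responding to the other.
Firm A's best responses — vs Low: Low (payoff 11); vs Mid: Low (payoff 12); vs High: Mid (payoff 12); vs Premium: Low (payoff 10); vs Ultra: Mid (payoff 8).
Firm B's best responses — vs Low: Mid (payoff 8); vs Mid: High (payoff 10); vs High: High (payoff 12); vs Premium: Low (payoff 12).
Mutual best responses occur at (Low, Mid) and (Mid, High); at each, neither player gains by switching.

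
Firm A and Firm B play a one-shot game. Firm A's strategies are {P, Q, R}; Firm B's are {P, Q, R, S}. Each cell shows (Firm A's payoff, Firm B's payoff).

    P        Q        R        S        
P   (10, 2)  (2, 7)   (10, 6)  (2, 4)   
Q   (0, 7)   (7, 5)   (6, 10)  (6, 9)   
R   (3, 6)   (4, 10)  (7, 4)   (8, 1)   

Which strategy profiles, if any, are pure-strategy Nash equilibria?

No pure-strategy Nash equilibrium

Find each player's best response to every opponent strategy; NE are the intersections.
Firm A's best responses — vs P: P (payoff 10); vs Q: Q (payoff 7); vs R: P (payoff 10); vs S: R (payoff 8).
Firm B's best responses — vs P: Q (payoff 7); vs Q: R (payoff 10); vs R: Q (payoff 10).
No cell has both players best-responding. For instance, Firm A's best reply to S is R, but against R Firm B prefers Q over S.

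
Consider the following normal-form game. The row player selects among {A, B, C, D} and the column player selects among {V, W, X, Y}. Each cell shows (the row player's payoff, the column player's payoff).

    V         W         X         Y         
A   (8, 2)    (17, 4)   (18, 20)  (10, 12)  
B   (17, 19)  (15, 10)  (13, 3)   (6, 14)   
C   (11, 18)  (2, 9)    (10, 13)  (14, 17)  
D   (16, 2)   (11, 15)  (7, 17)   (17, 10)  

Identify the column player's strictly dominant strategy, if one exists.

A strategy is strictly dominant if it gives the column player a strictly higher payoff than every other strategy, against every choice by the opponent.
V is not dominant: against A, W gives 4 > 2.
W is not dominant: against A, X gives 20 > 4.
X is not dominant: against B, V gives 19 > 3.
Y is not dominant: against A, X gives 20 > 12.
No single strategy is best against every opponent action.

None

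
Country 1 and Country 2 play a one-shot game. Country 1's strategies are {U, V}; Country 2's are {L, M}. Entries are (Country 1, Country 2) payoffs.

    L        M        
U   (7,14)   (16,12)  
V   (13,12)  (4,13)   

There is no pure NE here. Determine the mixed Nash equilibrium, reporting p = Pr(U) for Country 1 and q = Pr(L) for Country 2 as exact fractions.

Each player's mixing probability is pinned down by making the *other* player indifferent.
Country 2 indifferent between L and M: p·14 + (1−p)·12 = p·12 + (1−p)·13 ⟹ 12 + 2p = 13 + (-1)p ⟹ p = 1/3.
Country 1 indifferent between U and V: q·7 + (1−q)·16 = q·13 + (1−q)·4 ⟹ 16 + (-9)q = 4 + 9q ⟹ q = 2/3.

p = 1/3, q = 2/3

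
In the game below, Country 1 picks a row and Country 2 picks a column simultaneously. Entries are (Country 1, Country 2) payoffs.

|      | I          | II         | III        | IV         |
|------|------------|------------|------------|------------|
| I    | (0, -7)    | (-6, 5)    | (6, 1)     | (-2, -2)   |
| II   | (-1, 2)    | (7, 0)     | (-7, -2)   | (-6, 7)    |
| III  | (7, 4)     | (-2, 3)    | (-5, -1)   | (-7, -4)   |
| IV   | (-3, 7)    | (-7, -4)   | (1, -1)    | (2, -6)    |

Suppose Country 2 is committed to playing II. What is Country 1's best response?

With Country 2 fixed at II, Country 1's payoffs are: I → -6, II → 7, III → -2, IV → -7.
The maximum is 7, achieved by II.

II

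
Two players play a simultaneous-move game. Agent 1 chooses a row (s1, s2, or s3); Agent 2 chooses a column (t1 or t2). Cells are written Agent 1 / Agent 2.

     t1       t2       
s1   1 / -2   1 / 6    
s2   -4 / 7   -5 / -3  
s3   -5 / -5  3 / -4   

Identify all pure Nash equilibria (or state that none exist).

(s3, t2)

A profile is a Nash equilibrium when each player is best-responding to the other.
Agent 1's best responses — vs t1: s1 (payoff 1); vs t2: s3 (payoff 3).
Agent 2's best responses — vs s1: t2 (payoff 6); vs s2: t1 (payoff 7); vs s3: t2 (payoff -4).
The only mutual best response is (s3, t2); neither player gains by switching there.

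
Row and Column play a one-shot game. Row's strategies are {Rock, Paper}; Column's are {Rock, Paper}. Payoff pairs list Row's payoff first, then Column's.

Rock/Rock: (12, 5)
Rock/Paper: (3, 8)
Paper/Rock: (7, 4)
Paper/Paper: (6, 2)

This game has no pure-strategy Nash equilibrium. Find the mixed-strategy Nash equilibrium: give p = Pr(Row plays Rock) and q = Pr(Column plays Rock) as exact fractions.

p = 2/5, q = 3/8

In a mixed NE each player is indifferent between their pure strategies, so the opponent's mix sets the indifference.
Column indifferent between Rock and Paper: p·5 + (1−p)·4 = p·8 + (1−p)·2 ⟹ 4 + 1p = 2 + 6p ⟹ p = 2/5.
Row indifferent between Rock and Paper: q·12 + (1−q)·3 = q·7 + (1−q)·6 ⟹ 3 + 9q = 6 + 1q ⟹ q = 3/8.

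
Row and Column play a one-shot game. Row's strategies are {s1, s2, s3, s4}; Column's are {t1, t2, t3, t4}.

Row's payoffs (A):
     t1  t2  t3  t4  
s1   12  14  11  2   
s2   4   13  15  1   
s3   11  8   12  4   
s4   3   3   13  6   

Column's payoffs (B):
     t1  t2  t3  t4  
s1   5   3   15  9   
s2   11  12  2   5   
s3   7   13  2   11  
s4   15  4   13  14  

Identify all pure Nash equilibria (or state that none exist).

A profile is a Nash equilibrium when each player is best-responding to the other.
Row's best responses — vs t1: s1 (payoff 12); vs t2: s1 (payoff 14); vs t3: s2 (payoff 15); vs t4: s4 (payoff 6).
Column's best responses — vs s1: t3 (payoff 15); vs s2: t2 (payoff 12); vs s3: t2 (payoff 13); vs s4: t1 (payoff 15).
No cell has both players best-responding. For instance, Row's best reply to t1 is s1, but against s1 Column prefers t3 over t1.

No pure-strategy Nash equilibrium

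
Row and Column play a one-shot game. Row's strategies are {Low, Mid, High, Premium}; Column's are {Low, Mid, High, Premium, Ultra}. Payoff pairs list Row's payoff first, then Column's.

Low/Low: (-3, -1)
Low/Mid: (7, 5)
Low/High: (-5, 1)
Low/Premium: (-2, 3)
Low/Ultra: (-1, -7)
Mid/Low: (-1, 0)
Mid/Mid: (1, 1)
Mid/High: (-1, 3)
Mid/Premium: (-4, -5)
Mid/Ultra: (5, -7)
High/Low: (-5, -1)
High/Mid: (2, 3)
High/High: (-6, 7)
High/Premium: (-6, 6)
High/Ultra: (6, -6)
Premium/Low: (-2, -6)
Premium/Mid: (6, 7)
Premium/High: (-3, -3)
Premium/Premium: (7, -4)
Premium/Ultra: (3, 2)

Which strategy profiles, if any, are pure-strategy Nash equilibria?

Check mutual best responses: a cell is a NE iff neither player can gain by unilaterally deviating.
Row's best responses — vs Low: Mid (payoff -1); vs Mid: Low (payoff 7); vs High: Mid (payoff -1); vs Premium: Premium (payoff 7); vs Ultra: High (payoff 6).
Column's best responses — vs Low: Mid (payoff 5); vs Mid: High (payoff 3); vs High: High (payoff 7); vs Premium: Mid (payoff 7).
Mutual best responses occur at (Low, Mid) and (Mid, High); at each, neither player gains by switching.

(Low, Mid) and (Mid, High)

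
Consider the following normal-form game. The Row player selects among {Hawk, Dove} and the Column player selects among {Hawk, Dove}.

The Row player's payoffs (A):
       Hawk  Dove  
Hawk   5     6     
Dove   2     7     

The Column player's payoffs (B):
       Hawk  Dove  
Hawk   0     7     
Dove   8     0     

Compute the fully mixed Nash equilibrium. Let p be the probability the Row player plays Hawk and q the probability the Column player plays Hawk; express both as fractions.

p = 8/15, q = 1/4

Each player's mixing probability is pinned down by making the *other* player indifferent.
The Column player indifferent between Hawk and Dove: p·0 + (1−p)·8 = p·7 + (1−p)·0 ⟹ 8 + (-8)p = 0 + 7p ⟹ p = 8/15.
The Row player indifferent between Hawk and Dove: q·5 + (1−q)·6 = q·2 + (1−q)·7 ⟹ 6 + (-1)q = 7 + (-5)q ⟹ q = 1/4.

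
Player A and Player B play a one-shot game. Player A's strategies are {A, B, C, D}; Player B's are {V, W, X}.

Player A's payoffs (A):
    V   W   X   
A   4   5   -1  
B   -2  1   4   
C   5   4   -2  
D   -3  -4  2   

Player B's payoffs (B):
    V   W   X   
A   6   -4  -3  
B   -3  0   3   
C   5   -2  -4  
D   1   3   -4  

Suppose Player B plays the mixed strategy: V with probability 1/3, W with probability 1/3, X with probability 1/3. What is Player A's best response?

Player A's best reply maximizes expected payoff against the mix.
A: (1/3)·4 + (1/3)·5 + (1/3)·(-1) = 8/3
B: (1/3)·(-2) + (1/3)·1 + (1/3)·4 = 1
C: (1/3)·5 + (1/3)·4 + (1/3)·(-2) = 7/3
D: (1/3)·(-3) + (1/3)·(-4) + (1/3)·2 = -5/3
Highest expected payoff is 8/3, from A.

A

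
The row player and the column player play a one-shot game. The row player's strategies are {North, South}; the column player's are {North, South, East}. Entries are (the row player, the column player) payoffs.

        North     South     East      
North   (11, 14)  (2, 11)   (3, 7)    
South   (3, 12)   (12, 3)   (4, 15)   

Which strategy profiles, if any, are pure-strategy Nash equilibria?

A profile is a Nash equilibrium when each player is best-responding to the other.
The row player's best responses — vs North: North (payoff 11); vs South: South (payoff 12); vs East: South (payoff 4).
The column player's best responses — vs North: North (payoff 14); vs South: East (payoff 15).
Mutual best responses occur at (North, North) and (South, East); at each, neither player gains by switching.

(North, North) and (South, East)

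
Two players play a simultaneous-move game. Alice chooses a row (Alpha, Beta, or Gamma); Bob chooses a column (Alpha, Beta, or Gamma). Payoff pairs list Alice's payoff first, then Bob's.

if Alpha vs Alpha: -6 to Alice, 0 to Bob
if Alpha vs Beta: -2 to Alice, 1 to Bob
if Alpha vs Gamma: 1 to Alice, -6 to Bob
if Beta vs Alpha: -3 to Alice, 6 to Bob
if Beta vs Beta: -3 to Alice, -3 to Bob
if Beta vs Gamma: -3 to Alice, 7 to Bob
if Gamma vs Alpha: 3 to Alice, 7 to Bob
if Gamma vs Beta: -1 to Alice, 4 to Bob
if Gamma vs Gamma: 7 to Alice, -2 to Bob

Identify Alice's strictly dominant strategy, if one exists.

Gamma

A strategy is strictly dominant if it gives Alice a strictly higher payoff than every other strategy, against every choice by the opponent.
Gamma strictly dominates: vs Alpha: 3 > each of {-6, -3}; vs Beta: -1 > each of {-2, -3}; vs Gamma: 7 > each of {1, -3}.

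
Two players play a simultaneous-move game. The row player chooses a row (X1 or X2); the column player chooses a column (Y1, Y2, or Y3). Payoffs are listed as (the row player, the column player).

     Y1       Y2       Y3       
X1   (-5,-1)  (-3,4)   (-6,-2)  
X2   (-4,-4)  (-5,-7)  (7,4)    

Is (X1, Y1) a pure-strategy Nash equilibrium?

Holding the column player at Y1: the row player gets -5 from X1 but could get -4 by switching to X2. The row player has a profitable deviation.

No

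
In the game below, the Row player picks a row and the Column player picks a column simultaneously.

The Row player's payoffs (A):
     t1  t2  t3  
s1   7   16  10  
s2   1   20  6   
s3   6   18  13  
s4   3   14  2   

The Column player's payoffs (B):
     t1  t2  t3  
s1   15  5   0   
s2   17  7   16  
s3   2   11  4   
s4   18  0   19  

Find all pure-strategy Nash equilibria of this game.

Check mutual best responses: a cell is a NE iff neither player can gain by unilaterally deviating.
The Row player's best responses — vs t1: s1 (payoff 7); vs t2: s2 (payoff 20); vs t3: s3 (payoff 13).
The Column player's best responses — vs s1: t1 (payoff 15); vs s2: t1 (payoff 17); vs s3: t2 (payoff 11); vs s4: t3 (payoff 19).
The only mutual best response is (s1, t1); neither player gains by switching there.

(s1, t1)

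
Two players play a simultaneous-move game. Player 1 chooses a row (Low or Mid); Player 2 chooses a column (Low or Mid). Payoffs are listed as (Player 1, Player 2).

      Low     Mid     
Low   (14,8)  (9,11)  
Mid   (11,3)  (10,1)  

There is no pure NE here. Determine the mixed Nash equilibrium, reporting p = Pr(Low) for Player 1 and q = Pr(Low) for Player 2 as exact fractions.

In a mixed NE each player is indifferent between their pure strategies, so the opponent's mix sets the indifference.
Player 2 indifferent between Low and Mid: p·8 + (1−p)·3 = p·11 + (1−p)·1 ⟹ 3 + 5p = 1 + 10p ⟹ p = 2/5.
Player 1 indifferent between Low and Mid: q·14 + (1−q)·9 = q·11 + (1−q)·10 ⟹ 9 + 5q = 10 + 1q ⟹ q = 1/4.

p = 2/5, q = 1/4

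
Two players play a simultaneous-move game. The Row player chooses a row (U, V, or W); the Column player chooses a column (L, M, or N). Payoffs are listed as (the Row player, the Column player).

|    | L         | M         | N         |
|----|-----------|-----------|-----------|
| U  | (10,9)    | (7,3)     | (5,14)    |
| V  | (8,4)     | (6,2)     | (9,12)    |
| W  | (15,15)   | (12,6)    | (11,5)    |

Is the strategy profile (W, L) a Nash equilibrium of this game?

Holding the Column player at L: the Row player gets 15 from W, versus 10 from U, 8 from V. No profitable deviation for the Row player.
Holding the Row player at W: the Column player gets 15 from L, versus 6 from M, 5 from N. No profitable deviation for the Column player either.

Yes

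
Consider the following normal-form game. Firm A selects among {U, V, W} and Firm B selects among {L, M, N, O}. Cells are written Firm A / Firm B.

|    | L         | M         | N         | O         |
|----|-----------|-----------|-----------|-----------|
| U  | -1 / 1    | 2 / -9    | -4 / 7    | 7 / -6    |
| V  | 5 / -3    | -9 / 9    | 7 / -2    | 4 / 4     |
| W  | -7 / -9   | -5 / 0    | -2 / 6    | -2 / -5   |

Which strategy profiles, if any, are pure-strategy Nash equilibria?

Check mutual best responses: a cell is a NE iff neither player can gain by unilaterally deviating.
Firm A's best responses — vs L: V (payoff 5); vs M: U (payoff 2); vs N: V (payoff 7); vs O: U (payoff 7).
Firm B's best responses — vs U: N (payoff 7); vs V: M (payoff 9); vs W: N (payoff 6).
No cell has both players best-responding. For instance, Firm A's best reply to O is U, but against U Firm B prefers N over O.

None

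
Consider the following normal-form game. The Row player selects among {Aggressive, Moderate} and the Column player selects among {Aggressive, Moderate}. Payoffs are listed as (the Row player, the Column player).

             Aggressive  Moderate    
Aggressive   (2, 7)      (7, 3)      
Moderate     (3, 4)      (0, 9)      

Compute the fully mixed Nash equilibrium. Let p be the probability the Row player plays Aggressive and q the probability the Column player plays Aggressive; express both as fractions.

In a mixed NE each player is indifferent between their pure strategies, so the opponent's mix sets the indifference.
The Column player indifferent between Aggressive and Moderate: p·7 + (1−p)·4 = p·3 + (1−p)·9 ⟹ 4 + 3p = 9 + (-6)p ⟹ p = 5/9.
The Row player indifferent between Aggressive and Moderate: q·2 + (1−q)·7 = q·3 + (1−q)·0 ⟹ 7 + (-5)q = 0 + 3q ⟹ q = 7/8.

p = 5/9, q = 7/8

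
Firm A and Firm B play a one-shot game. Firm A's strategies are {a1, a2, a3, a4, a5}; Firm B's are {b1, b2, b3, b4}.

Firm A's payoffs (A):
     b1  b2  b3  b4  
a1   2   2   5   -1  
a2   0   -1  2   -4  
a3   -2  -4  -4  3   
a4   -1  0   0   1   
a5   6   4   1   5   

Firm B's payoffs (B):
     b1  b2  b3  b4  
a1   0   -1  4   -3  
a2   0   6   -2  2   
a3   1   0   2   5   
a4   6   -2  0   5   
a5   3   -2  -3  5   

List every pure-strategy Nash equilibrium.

(a1, b3) and (a5, b4)

A profile is a Nash equilibrium when each player is best-responding to the other.
Firm A's best responses — vs b1: a5 (payoff 6); vs b2: a5 (payoff 4); vs b3: a1 (payoff 5); vs b4: a5 (payoff 5).
Firm B's best responses — vs a1: b3 (payoff 4); vs a2: b2 (payoff 6); vs a3: b4 (payoff 5); vs a4: b1 (payoff 6); vs a5: b4 (payoff 5).
Mutual best responses occur at (a1, b3) and (a5, b4); at each, neither player gains by switching.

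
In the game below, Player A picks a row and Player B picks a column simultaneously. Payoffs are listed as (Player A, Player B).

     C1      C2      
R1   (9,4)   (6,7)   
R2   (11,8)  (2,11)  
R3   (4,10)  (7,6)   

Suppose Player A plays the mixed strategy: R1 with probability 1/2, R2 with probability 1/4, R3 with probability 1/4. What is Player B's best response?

Compute Player B's expected payoff from each pure strategy against the given mix.
C1: (1/2)·4 + (1/4)·8 + (1/4)·10 = 13/2
C2: (1/2)·7 + (1/4)·11 + (1/4)·6 = 31/4
Highest expected payoff is 31/4, from C2.

C2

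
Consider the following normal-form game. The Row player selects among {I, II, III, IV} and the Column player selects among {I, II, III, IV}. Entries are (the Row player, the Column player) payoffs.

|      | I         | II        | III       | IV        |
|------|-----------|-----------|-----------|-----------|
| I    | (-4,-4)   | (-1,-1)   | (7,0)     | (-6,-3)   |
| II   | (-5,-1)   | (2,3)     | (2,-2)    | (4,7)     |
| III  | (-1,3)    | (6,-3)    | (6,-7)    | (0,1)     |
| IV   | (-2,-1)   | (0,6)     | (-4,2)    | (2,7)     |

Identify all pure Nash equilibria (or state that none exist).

Find each player's best response to every opponent strategy; NE are the intersections.
The Row player's best responses — vs I: III (payoff -1); vs II: III (payoff 6); vs III: I (payoff 7); vs IV: II (payoff 4).
The Column player's best responses — vs I: III (payoff 0); vs II: IV (payoff 7); vs III: I (payoff 3); vs IV: IV (payoff 7).
Mutual best responses occur at (I, III), (II, IV), and (III, I); at each, neither player gains by switching.

(I, III), (II, IV), and (III, I)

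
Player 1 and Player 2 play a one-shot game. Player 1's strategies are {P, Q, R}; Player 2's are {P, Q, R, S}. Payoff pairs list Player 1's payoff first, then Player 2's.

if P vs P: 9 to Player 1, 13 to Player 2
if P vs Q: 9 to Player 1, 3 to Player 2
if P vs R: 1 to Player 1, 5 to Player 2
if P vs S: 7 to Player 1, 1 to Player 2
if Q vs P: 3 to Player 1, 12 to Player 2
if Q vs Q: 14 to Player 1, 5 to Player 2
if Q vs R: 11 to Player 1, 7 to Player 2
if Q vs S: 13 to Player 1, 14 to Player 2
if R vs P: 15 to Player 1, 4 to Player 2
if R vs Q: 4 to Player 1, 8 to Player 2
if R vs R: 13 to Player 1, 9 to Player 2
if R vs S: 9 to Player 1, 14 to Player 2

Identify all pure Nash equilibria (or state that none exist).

(Q, S)

Check mutual best responses: a cell is a NE iff neither player can gain by unilaterally deviating.
Player 1's best responses — vs P: R (payoff 15); vs Q: Q (payoff 14); vs R: R (payoff 13); vs S: Q (payoff 13).
Player 2's best responses — vs P: P (payoff 13); vs Q: S (payoff 14); vs R: S (payoff 14).
The only mutual best response is (Q, S); neither player gains by switching there.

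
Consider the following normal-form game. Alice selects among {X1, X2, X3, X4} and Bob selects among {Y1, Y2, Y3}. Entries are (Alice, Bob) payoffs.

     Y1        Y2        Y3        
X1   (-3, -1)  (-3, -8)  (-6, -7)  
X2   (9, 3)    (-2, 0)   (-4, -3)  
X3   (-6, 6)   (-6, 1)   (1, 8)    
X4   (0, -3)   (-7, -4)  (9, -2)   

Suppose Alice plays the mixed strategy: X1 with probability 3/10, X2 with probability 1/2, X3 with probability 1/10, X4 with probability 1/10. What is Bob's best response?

Bob's best reply maximizes expected payoff against the mix.
Y1: (3/10)·(-1) + (1/2)·3 + (1/10)·6 + (1/10)·(-3) = 3/2
Y2: (3/10)·(-8) + (1/2)·0 + (1/10)·1 + (1/10)·(-4) = -27/10
Y3: (3/10)·(-7) + (1/2)·(-3) + (1/10)·8 + (1/10)·(-2) = -3
Highest expected payoff is 3/2, from Y1.

Y1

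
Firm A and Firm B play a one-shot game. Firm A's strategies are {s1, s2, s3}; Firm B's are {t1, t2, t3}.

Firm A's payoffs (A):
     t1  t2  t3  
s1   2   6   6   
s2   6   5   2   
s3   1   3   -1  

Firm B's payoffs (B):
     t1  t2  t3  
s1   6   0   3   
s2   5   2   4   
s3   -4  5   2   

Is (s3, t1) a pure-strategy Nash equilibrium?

Holding Firm B at t1: Firm A gets 1 from s3 but could get 6 by switching to s2. Firm A has a profitable deviation.

No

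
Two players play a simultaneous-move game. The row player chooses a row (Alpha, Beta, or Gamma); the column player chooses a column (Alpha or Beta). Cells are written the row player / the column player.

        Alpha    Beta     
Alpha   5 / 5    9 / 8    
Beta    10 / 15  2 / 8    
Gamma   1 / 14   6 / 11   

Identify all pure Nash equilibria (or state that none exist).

A profile is a Nash equilibrium when each player is best-responding to the other.
The row player's best responses — vs Alpha: Beta (payoff 10); vs Beta: Alpha (payoff 9).
The column player's best responses — vs Alpha: Beta (payoff 8); vs Beta: Alpha (payoff 15); vs Gamma: Alpha (payoff 14).
Mutual best responses occur at (Alpha, Beta) and (Beta, Alpha); at each, neither player gains by switching.

(Alpha, Beta) and (Beta, Alpha)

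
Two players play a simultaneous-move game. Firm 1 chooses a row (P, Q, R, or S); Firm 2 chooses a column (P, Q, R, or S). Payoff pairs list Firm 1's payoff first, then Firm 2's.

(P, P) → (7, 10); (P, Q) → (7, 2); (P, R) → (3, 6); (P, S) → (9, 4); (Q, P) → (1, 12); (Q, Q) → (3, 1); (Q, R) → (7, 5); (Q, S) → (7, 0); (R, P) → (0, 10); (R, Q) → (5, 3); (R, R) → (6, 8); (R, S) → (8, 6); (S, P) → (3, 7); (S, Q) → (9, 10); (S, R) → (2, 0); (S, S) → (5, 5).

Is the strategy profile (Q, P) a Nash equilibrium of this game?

No

Holding Firm 2 at P: Firm 1 gets 1 from Q but could get 7 by switching to P. Firm 1 has a profitable deviation.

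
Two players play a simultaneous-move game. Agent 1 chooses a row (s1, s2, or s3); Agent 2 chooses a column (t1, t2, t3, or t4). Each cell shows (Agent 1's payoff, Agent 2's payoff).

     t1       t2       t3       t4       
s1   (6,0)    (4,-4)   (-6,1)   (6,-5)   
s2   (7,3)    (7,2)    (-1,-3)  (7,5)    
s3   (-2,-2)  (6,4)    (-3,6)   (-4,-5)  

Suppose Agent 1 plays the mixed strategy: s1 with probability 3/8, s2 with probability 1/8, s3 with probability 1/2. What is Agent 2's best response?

Agent 2's best reply maximizes expected payoff against the mix.
t1: (3/8)·0 + (1/8)·3 + (1/2)·(-2) = -5/8
t2: (3/8)·(-4) + (1/8)·2 + (1/2)·4 = 3/4
t3: (3/8)·1 + (1/8)·(-3) + (1/2)·6 = 3
t4: (3/8)·(-5) + (1/8)·5 + (1/2)·(-5) = -15/4
Highest expected payoff is 3, from t3.

t3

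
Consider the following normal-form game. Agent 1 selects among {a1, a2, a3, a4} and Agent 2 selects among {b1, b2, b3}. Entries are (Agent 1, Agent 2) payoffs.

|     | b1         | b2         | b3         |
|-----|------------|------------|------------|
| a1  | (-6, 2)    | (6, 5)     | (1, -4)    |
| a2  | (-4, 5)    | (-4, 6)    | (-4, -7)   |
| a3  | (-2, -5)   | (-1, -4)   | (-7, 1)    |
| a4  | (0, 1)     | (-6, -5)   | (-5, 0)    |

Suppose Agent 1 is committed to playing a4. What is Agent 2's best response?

With Agent 1 fixed at a4, Agent 2's payoffs are: b1 → 1, b2 → -5, b3 → 0.
The maximum is 1, achieved by b1.

b1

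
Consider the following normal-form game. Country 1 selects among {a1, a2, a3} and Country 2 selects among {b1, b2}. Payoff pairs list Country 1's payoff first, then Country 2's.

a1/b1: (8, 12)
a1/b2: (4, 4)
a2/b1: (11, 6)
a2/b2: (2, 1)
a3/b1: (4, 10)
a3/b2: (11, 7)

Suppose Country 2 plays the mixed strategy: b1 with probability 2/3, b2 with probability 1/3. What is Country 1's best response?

a2

Country 1's best reply maximizes expected payoff against the mix.
a1: (2/3)·8 + (1/3)·4 = 20/3
a2: (2/3)·11 + (1/3)·2 = 8
a3: (2/3)·4 + (1/3)·11 = 19/3
Highest expected payoff is 8, from a2.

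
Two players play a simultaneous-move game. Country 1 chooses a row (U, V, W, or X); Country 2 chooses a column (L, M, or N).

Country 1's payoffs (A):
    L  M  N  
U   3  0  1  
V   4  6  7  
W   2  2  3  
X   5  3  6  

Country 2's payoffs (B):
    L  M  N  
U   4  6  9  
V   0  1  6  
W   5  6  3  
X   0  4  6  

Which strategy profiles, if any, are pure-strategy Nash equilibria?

(V, N)

Find each player's best response to every opponent strategy; NE are the intersections.
Country 1's best responses — vs L: X (payoff 5); vs M: V (payoff 6); vs N: V (payoff 7).
Country 2's best responses — vs U: N (payoff 9); vs V: N (payoff 6); vs W: M (payoff 6); vs X: N (payoff 6).
The only mutual best response is (V, N); neither player gains by switching there.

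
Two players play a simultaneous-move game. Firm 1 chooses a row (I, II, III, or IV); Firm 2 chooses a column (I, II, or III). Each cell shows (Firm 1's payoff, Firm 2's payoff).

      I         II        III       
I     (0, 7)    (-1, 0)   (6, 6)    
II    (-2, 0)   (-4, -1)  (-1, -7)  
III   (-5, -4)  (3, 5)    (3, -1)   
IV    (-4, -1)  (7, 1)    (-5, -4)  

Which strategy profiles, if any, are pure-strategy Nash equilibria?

A profile is a Nash equilibrium when each player is best-responding to the other.
Firm 1's best responses — vs I: I (payoff 0); vs II: IV (payoff 7); vs III: I (payoff 6).
Firm 2's best responses — vs I: I (payoff 7); vs II: I (payoff 0); vs III: II (payoff 5); vs IV: II (payoff 1).
Mutual best responses occur at (I, I) and (IV, II); at each, neither player gains by switching.

(I, I) and (IV, II)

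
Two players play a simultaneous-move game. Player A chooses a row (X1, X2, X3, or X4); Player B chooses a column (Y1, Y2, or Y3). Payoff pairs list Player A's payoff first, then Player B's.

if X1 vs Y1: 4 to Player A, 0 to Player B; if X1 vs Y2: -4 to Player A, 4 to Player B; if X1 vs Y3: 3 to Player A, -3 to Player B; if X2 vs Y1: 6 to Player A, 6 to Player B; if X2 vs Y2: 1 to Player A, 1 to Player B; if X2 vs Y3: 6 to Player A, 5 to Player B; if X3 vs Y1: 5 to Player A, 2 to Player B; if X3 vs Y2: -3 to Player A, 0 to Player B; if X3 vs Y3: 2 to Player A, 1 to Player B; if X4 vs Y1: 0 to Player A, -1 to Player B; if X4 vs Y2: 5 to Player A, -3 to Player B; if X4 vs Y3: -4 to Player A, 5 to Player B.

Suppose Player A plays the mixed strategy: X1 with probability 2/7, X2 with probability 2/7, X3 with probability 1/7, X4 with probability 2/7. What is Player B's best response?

Compute Player B's expected payoff from each pure strategy against the given mix.
Y1: (2/7)·0 + (2/7)·6 + (1/7)·2 + (2/7)·(-1) = 12/7
Y2: (2/7)·4 + (2/7)·1 + (1/7)·0 + (2/7)·(-3) = 4/7
Y3: (2/7)·(-3) + (2/7)·5 + (1/7)·1 + (2/7)·5 = 15/7
Highest expected payoff is 15/7, from Y3.

Y3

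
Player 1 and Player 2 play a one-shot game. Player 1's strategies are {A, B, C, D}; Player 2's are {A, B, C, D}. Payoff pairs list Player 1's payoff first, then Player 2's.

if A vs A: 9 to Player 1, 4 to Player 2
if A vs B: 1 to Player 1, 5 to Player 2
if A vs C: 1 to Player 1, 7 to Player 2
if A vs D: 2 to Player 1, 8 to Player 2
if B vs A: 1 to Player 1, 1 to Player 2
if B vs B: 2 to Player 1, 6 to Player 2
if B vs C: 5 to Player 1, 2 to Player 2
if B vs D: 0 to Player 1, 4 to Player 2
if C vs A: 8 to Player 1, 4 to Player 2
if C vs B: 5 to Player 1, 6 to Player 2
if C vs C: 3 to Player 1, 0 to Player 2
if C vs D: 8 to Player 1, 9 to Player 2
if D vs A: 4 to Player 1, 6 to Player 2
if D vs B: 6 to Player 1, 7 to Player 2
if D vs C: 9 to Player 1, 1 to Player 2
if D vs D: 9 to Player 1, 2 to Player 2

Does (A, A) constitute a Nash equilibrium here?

Holding Player 2 at A: Player 1 gets 9 from A, versus 1 from B, 8 from C, 4 from D. No profitable deviation for Player 1.
Holding Player 1 at A: Player 2 gets 4 from A but could get 8 by switching to D. Player 2 has a profitable deviation.

No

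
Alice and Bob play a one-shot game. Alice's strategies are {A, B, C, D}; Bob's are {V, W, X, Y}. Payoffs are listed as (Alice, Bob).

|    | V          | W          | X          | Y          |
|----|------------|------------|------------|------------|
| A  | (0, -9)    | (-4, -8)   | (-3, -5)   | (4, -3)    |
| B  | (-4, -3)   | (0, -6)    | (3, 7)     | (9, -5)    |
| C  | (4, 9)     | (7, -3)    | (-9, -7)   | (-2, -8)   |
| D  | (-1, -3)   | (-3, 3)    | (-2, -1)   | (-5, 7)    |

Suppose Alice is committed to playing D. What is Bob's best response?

With Alice fixed at D, Bob's payoffs are: V → -3, W → 3, X → -1, Y → 7.
The maximum is 7, achieved by Y.

Y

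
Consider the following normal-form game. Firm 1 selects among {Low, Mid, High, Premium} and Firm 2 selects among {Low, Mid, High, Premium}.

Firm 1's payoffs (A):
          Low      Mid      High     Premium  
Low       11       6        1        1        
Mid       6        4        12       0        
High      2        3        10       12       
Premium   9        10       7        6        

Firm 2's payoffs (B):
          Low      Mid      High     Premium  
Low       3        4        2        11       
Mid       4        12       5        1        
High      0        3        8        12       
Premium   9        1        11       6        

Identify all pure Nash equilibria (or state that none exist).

(High, Premium)

Check mutual best responses: a cell is a NE iff neither player can gain by unilaterally deviating.
Firm 1's best responses — vs Low: Low (payoff 11); vs Mid: Premium (payoff 10); vs High: Mid (payoff 12); vs Premium: High (payoff 12).
Firm 2's best responses — vs Low: Premium (payoff 11); vs Mid: Mid (payoff 12); vs High: Premium (payoff 12); vs Premium: High (payoff 11).
The only mutual best response is (High, Premium); neither player gains by switching there.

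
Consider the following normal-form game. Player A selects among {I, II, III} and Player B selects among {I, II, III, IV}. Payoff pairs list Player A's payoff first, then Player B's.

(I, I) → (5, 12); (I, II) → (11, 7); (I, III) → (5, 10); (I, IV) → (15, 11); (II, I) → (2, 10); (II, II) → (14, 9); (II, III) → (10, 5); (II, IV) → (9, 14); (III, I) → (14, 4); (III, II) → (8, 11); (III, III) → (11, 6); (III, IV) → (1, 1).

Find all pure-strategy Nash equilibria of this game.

None

Check mutual best responses: a cell is a NE iff neither player can gain by unilaterally deviating.
Player A's best responses — vs I: III (payoff 14); vs II: II (payoff 14); vs III: III (payoff 11); vs IV: I (payoff 15).
Player B's best responses — vs I: I (payoff 12); vs II: IV (payoff 14); vs III: II (payoff 11).
No cell has both players best-responding. For instance, Player A's best reply to III is III, but against III Player B prefers II over III.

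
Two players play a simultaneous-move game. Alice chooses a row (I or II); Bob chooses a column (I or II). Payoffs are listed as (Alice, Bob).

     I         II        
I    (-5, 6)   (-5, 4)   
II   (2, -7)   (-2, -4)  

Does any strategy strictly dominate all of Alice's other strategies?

Check whether one of Alice's strategies beats all alternatives regardless of what the opponent does.
II strictly dominates: vs I: 2 > -5; vs II: -2 > -5.

II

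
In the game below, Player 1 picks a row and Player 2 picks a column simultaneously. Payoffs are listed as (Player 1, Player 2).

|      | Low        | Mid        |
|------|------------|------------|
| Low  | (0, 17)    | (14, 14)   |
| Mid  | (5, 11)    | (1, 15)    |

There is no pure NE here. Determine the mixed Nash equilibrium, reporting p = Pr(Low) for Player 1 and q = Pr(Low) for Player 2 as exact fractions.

In a mixed NE each player is indifferent between their pure strategies, so the opponent's mix sets the indifference.
Player 2 indifferent between Low and Mid: p·17 + (1−p)·11 = p·14 + (1−p)·15 ⟹ 11 + 6p = 15 + (-1)p ⟹ p = 4/7.
Player 1 indifferent between Low and Mid: q·0 + (1−q)·14 = q·5 + (1−q)·1 ⟹ 14 + (-14)q = 1 + 4q ⟹ q = 13/18.

p = 4/7, q = 13/18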